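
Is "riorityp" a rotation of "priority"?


Word: "priority", Candidate: "riorityp"
Method: check if candidate is substring of word+word
"prioritypriority" contains "riorityp"? Yes
Is rotation = Yes


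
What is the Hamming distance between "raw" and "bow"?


Comparing character by character (same length = 3):
  Pos 0: 'r' vs 'b' !=
  Pos 1: 'a' vs 'o' !=
  Pos 2: 'w' vs 'w' =
Hamming distance = 2


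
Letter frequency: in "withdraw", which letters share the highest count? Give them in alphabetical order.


Word: "withdraw"
Letter counts:
  'a': 1
  'd': 1
  'h': 1
  'i': 1
  'r': 1
  't': 1
  'w': 2
Maximum count = 2
Most frequent = 'w' (2 times each)


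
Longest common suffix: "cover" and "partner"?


Word 1: "cover"
Word 2: "partner"
Comparing from end:
  Pos -1: 'r' == 'r'
  Pos -2: 'e' == 'e'
  Pos -3: 'v' != 'n' (stop)
LCS = "er" (length 2)


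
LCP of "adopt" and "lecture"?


Word 1: "adopt"
Word 2: "lecture"
Comparing from start:
  Pos 0: 'a' != 'l' (stop)
LCP = "" (length 0)


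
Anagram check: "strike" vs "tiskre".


Word 1: "strike" → sorted: eikrst
Word 2: "tiskre" → sorted: eikrst
Same letters? eikrst == eikrst
Anagram = Yes


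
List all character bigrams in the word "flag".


Word: "flag" (length 4)
Number of bigrams = 4 - 2 + 1 = 3
  Position 0: "fl"
  Position 1: "la"
  Position 2: "ag"
Bigrams = "fl", "la", "ag"


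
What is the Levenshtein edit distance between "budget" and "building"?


Word 1: "budget" (length 6)
Word 2: "building" (length 8)
One optimal edit sequence (insert/delete/substitute each cost 1):
  1. keep 'b'
  2. keep 'u'
  3. insert 'i'  (+1)
  4. insert 'l'  (+1)
  5. keep 'd'
  6. substitute 'g' -> 'i'  (+1)
  7. substitute 'e' -> 'n'  (+1)
  8. substitute 't' -> 'g'  (+1)
Total edit operations: 5
Edit distance = 5


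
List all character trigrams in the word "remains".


Word: "remains" (length 7)
Number of trigrams = 7 - 3 + 1 = 5
  Position 0: "rem"
  Position 1: "ema"
  Position 2: "mai"
  Position 3: "ain"
  Position 4: "ins"
Trigrams = "rem", "ema", "mai", "ain", "ins"


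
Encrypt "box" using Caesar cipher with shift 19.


Word: "box"
Shift: 19
Each letter → (letter + shift) mod 26:
  'b' (1) + 19 = 20 → 'u'
  'o' (14) + 19 = 7 → 'h'
  'x' (23) + 19 = 16 → 'q'
Result = "uhq"


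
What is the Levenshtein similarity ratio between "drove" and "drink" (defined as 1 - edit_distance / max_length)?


Word 1: "drove" (length 5)
Word 2: "drink" (length 5)
One optimal edit sequence:
  1. keep 'd'
  2. keep 'r'
  3. substitute 'o' -> 'i'  (+1)
  4. substitute 'v' -> 'n'  (+1)
  5. substitute 'e' -> 'k'  (+1)
Edit distance = 3
Max length = max(5, 5) = 5
Similarity = 1 - 3/5
= 0.4000


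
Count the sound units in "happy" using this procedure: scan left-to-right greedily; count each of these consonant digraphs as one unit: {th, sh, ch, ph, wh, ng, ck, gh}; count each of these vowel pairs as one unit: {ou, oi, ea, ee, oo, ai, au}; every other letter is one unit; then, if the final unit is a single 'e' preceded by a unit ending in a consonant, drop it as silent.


Word: "happy" (5 letters)
Left-to-right scan:
  (1) 'h' (letter)
  (2) 'a' (letter)
  (3) 'p' (letter)
  (4) 'p' (letter)
  (5) 'y' (letter)
Units from scan: 5
Sound units = 5 units


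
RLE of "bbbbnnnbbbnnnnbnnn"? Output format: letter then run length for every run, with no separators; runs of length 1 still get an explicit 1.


String: "bbbbnnnbbbnnnnbnnn"
Scanning for consecutive runs:
  'b' x 4
  'n' x 3
  'b' x 3
  'n' x 4
  'b' x 1
  'n' x 3
RLE = "b4n3b3n4b1n3"


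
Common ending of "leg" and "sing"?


Word 1: "leg"
Word 2: "sing"
Comparing from end:
  Pos -1: 'g' == 'g'
  Pos -2: 'e' != 'n' (stop)
LCS = "g" (length 1)


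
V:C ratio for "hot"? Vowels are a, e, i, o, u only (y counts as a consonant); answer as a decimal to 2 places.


Word: "hot"
Vowels (a,e,i,o,u): 1
Consonants: 2
Ratio = 1/2
= 0.50


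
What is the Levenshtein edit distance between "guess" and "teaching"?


Word 1: "guess" (length 5)
Word 2: "teaching" (length 8)
One optimal edit sequence (insert/delete/substitute each cost 1):
  1. insert 't'  (+1)
  2. insert 'e'  (+1)
  3. insert 'a'  (+1)
  4. substitute 'g' -> 'c'  (+1)
  5. substitute 'u' -> 'h'  (+1)
  6. substitute 'e' -> 'i'  (+1)
  7. substitute 's' -> 'n'  (+1)
  8. substitute 's' -> 'g'  (+1)
Total edit operations: 8
Edit distance = 8


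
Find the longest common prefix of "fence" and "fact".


Word 1: "fence"
Word 2: "fact"
Comparing from start:
  Pos 0: 'f' == 'f'
  Pos 1: 'e' != 'a' (stop)
LCP = "f" (length 1)


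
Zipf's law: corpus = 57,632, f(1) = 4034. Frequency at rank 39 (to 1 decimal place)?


Zipf's law: f(r) = f(1) / r
f(1) = 4034
f(39) = 4034 / 39
= 103.4 occurrences


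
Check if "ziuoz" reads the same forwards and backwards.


Word: "ziuoz"
Reversed: "zouiz"
Forward == Backward? ziuoz != zouiz
Palindrome = No


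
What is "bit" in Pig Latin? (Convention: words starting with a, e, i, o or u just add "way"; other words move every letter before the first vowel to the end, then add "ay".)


Word: "bit"
Starts with consonant(s) → move to end, add 'ay'
Consonant cluster: "b"
Pig Latin = "itbay"


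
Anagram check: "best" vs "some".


Word 1: "best" → sorted: best
Word 2: "some" → sorted: emos
Same letters? best != emos
Anagram = No


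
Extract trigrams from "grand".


Word: "grand" (length 5)
Number of trigrams = 5 - 3 + 1 = 3
  Position 0: "gra"
  Position 1: "ran"
  Position 2: "and"
Trigrams = "gra", "ran", "and"


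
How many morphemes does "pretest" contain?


Word: "pretest"
Morphemes: pre- / test
Each morpheme carries meaning
= 2 morphemes


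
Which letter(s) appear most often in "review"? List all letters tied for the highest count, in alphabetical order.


Word: "review"
Letter counts:
  'e': 2
  'i': 1
  'r': 1
  'v': 1
  'w': 1
Maximum count = 2
Most frequent = 'e' (2 times each)


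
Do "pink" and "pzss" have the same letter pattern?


Pattern of "pink": [0, 1, 2, 3]
Pattern of "pzss": [0, 1, 2, 2]
Patterns do not match
Same pattern = No


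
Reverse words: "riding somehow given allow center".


Original: "riding somehow given allow center"
Words (1..n): riding | somehow | given | allow | center
Reversed (n..1): center | allow | given | somehow | riding
Result = "center allow given somehow riding"


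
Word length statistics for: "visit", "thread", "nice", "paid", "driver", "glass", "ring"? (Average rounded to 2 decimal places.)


Lengths: "visit"=5, "thread"=6, "nice"=4, "paid"=4, "driver"=6, "glass"=5, "ring"=4
Sum = 34, Count = 7
Average = 34/7 = 4.86
= avg=4.86, min=4, max=6


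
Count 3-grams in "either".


Word: "either" (length 6)
Number of 3-grams = length - 3 + 1 = 6 - 3 + 1
= 4


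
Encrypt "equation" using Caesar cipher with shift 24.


Word: "equation"
Shift: 24
Each letter → (letter + shift) mod 26:
  'e' (4) + 24 = 2 → 'c'
  'q' (16) + 24 = 14 → 'o'
  'u' (20) + 24 = 18 → 's'
  'a' (0) + 24 = 24 → 'y'
  't' (19) + 24 = 17 → 'r'
  'i' (8) + 24 = 6 → 'g'
  'o' (14) + 24 = 12 → 'm'
  'n' (13) + 24 = 11 → 'l'
Result = "cosyrgml"


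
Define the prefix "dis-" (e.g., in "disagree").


Prefix: dis-
As in: disagree -> dis- + agree
Meaning = not / opposite


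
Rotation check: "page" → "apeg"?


Word: "page", Candidate: "apeg"
Method: check if candidate is substring of word+word
"pagepage" contains "apeg"? No
Is rotation = No


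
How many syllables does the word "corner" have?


Word: "corner"
Syllable breakdown: cor | ner
Counting: 2 parts
= 2 syllables


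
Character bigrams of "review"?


Word: "review" (length 6)
Number of bigrams = 6 - 2 + 1 = 5
  Position 0: "re"
  Position 1: "ev"
  Position 2: "vi"
  Position 3: "ie"
  Position 4: "ew"
Bigrams = "re", "ev", "vi", "ie", "ew"


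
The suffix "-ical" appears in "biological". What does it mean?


Suffix: -ical
As in: biological -> biology + -ical, with a spelling change
Meaning = relating to


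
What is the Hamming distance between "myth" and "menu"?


Comparing character by character (same length = 4):
  Pos 0: 'm' vs 'm' =
  Pos 1: 'y' vs 'e' !=
  Pos 2: 't' vs 'n' !=
  Pos 3: 'h' vs 'u' !=
Hamming distance = 3


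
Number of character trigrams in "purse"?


Word: "purse" (length 5)
Number of 3-grams = length - 3 + 1 = 5 - 3 + 1
= 3


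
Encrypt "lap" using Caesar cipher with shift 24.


Word: "lap"
Shift: 24
Each letter → (letter + shift) mod 26:
  'l' (11) + 24 = 9 → 'j'
  'a' (0) + 24 = 24 → 'y'
  'p' (15) + 24 = 13 → 'n'
Result = "jyn"


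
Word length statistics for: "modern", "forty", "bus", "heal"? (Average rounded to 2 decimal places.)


Lengths: "modern"=6, "forty"=5, "bus"=3, "heal"=4
Sum = 18, Count = 4
Average = 18/4 = 4.50
= avg=4.50, min=3, max=6


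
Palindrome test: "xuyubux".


Word: "xuyubux"
Reversed: "xubuyux"
Forward == Backward? xuyubux != xubuyux
Palindrome = No


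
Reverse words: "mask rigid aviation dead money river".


Original: "mask rigid aviation dead money river"
Words (1..n): mask | rigid | aviation | dead | money | river
Reversed (n..1): river | money | dead | aviation | rigid | mask
Result = "river money dead aviation rigid mask"


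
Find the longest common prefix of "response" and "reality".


Word 1: "response"
Word 2: "reality"
Comparing from start:
  Pos 0: 'r' == 'r'
  Pos 1: 'e' == 'e'
  Pos 2: 's' != 'a' (stop)
LCP = "re" (length 2)


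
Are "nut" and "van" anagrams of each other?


Word 1: "nut" → sorted: ntu
Word 2: "van" → sorted: anv
Same letters? ntu != anv
Anagram = No


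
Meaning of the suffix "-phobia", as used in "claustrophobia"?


Suffix: -phobia
Example: claustrophobia (claustro- + -phobia)
Meaning = fear of


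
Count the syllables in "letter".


Word: "letter"
Syllable breakdown: let · ter
Counting: 2 parts
= 2 syllables


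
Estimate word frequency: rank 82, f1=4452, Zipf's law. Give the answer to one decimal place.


Zipf's law: f(r) = f(1) / r
f(1) = 4452
f(82) = 4452 / 82
= 54.3 occurrences


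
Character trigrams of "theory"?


Word: "theory" (length 6)
Number of trigrams = 6 - 3 + 1 = 4
  Position 0: "the"
  Position 1: "heo"
  Position 2: "eor"
  Position 3: "ory"
Trigrams = "the", "heo", "eor", "ory"


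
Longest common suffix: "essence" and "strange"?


Word 1: "essence"
Word 2: "strange"
Comparing from end:
  Pos -1: 'e' == 'e'
  Pos -2: 'c' != 'g' (stop)
LCS = "e" (length 1)


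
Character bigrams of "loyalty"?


Word: "loyalty" (length 7)
Number of bigrams = 7 - 2 + 1 = 6
  Position 0: "lo"
  Position 1: "oy"
  Position 2: "ya"
  Position 3: "al"
  Position 4: "lt"
  Position 5: "ty"
Bigrams = "lo", "oy", "ya", "al", "lt", "ty"


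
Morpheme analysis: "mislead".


Word: "mislead"
Morphemes: mis- / lead
Each morpheme carries meaning
= 2 morphemes


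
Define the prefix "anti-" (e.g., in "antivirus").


Prefix: anti-
Example: antivirus = anti- + virus
Meaning = against


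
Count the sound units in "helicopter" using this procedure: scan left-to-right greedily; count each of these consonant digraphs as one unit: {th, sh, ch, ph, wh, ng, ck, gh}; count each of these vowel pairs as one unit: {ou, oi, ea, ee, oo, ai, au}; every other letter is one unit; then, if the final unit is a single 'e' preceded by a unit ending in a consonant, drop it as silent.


Word: "helicopter" (10 letters)
Left-to-right scan:
  [1] 'h' (letter)
  [2] 'e' (letter)
  [3] 'l' (letter)
  [4] 'i' (letter)
  [5] 'c' (letter)
  [6] 'o' (letter)
  [7] 'p' (letter)
  [8] 't' (letter)
  [9] 'e' (letter)
  [10] 'r' (letter)
Units from scan: 10
Sound units = 10 units


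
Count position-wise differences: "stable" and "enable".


Comparing character by character (same length = 6):
  Pos 0: 's' vs 'e' !=
  Pos 1: 't' vs 'n' !=
  Pos 2: 'a' vs 'a' =
  Pos 3: 'b' vs 'b' =
  Pos 4: 'l' vs 'l' =
  Pos 5: 'e' vs 'e' =
Hamming distance = 2


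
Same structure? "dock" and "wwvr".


Pattern of "dock": [0, 1, 2, 3]
Pattern of "wwvr": [0, 0, 1, 2]
Patterns do not match
Same pattern = No


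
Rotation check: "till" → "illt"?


Word: "till", Candidate: "illt"
Method: check if candidate is substring of word+word
"tilltill" contains "illt"? Yes
Is rotation = Yes


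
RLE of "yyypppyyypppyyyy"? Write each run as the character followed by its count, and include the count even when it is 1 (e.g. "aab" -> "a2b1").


String: "yyypppyyypppyyyy"
Scanning for consecutive runs:
  'y' x 3
  'p' x 3
  'y' x 3
  'p' x 3
  'y' x 4
RLE = "y3p3y3p3y4"


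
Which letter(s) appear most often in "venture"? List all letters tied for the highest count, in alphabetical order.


Word: "venture"
Letter counts:
  'e': 2
  'n': 1
  'r': 1
  't': 1
  'u': 1
  'v': 1
Maximum count = 2
Most frequent = 'e' (2 times each)


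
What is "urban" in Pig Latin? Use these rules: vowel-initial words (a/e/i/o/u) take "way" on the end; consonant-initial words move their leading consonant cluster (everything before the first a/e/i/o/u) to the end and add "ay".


Word: "urban"
Starts with vowel → add 'way'
Pig Latin = "urbanway"


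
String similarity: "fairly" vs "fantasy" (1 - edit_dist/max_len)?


Word 1: "fairly" (length 6)
Word 2: "fantasy" (length 7)
One optimal edit sequence:
  1. keep 'f'
  2. keep 'a'
  3. insert 'n'  (+1)
  4. substitute 'i' -> 't'  (+1)
  5. substitute 'r' -> 'a'  (+1)
  6. substitute 'l' -> 's'  (+1)
  7. keep 'y'
Edit distance = 4
Max length = max(6, 7) = 7
Similarity = 1 - 4/7
= 0.4286


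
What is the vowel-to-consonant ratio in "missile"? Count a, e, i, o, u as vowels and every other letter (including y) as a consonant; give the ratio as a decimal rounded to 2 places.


Word: "missile"
Vowels (a,e,i,o,u): 3
Consonants: 4
Ratio = 3/4
= 0.75


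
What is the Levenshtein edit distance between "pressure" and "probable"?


Word 1: "pressure" (length 8)
Word 2: "probable" (length 8)
One optimal edit sequence (insert/delete/substitute each cost 1):
  1. keep 'p'
  2. keep 'r'
  3. substitute 'e' -> 'o'  (+1)
  4. substitute 's' -> 'b'  (+1)
  5. substitute 's' -> 'a'  (+1)
  6. substitute 'u' -> 'b'  (+1)
  7. substitute 'r' -> 'l'  (+1)
  8. keep 'e'
Total edit operations: 5
Edit distance = 5


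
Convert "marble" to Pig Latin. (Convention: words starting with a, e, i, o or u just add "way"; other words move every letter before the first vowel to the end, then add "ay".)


Word: "marble"
Starts with consonant(s) → move to end, add 'ay'
Consonant cluster: "m"
Pig Latin = "arblemay"


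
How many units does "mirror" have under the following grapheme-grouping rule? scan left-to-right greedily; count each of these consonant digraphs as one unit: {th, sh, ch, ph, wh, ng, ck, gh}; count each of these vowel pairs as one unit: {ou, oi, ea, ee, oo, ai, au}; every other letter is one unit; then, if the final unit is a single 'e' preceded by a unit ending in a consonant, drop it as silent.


Word: "mirror" (6 letters)
Left-to-right scan:
  [1] 'm' (letter)
  [2] 'i' (letter)
  [3] 'r' (letter)
  [4] 'r' (letter)
  [5] 'o' (letter)
  [6] 'r' (letter)
Units from scan: 6
Sound units = 6 units


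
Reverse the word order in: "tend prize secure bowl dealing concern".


Original: "tend prize secure bowl dealing concern"
Words (1..n): tend | prize | secure | bowl | dealing | concern
Reversed (n..1): concern | dealing | bowl | secure | prize | tend
Result = "concern dealing bowl secure prize tend"


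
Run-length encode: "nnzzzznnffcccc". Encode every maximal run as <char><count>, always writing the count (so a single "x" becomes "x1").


String: "nnzzzznnffcccc"
Scanning for consecutive runs:
  'n' x 2
  'z' x 4
  'n' x 2
  'f' x 2
  'c' x 4
RLE = "n2z4n2f2c4"


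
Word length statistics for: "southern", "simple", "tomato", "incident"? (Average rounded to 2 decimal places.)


Lengths: "southern"=8, "simple"=6, "tomato"=6, "incident"=8
Sum = 28, Count = 4
Average = 28/4 = 7.00
= avg=7.00, min=6, max=8


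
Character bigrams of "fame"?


Word: "fame" (length 4)
Number of bigrams = 4 - 2 + 1 = 3
  Position 0: "fa"
  Position 1: "am"
  Position 2: "me"
Bigrams = "fa", "am", "me"


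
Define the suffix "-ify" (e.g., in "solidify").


Suffix: -ify
Example: solidify (solid + -ify)
Meaning = to make


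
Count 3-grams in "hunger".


Word: "hunger" (length 6)
Number of 3-grams = length - 3 + 1 = 6 - 3 + 1
= 4


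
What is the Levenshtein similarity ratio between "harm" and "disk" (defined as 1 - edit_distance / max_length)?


Word 1: "harm" (length 4)
Word 2: "disk" (length 4)
One optimal edit sequence:
  1. substitute 'h' -> 'd'  (+1)
  2. substitute 'a' -> 'i'  (+1)
  3. substitute 'r' -> 's'  (+1)
  4. substitute 'm' -> 'k'  (+1)
Edit distance = 4
Max length = max(4, 4) = 4
Similarity = 1 - 4/4
= 0.0000


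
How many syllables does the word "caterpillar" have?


Word: "caterpillar"
Syllable breakdown: cat | er | pil | lar
Counting: 4 parts
= 4 syllables


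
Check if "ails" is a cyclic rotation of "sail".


Word: "sail", Candidate: "ails"
Method: check if candidate is substring of word+word
"sailsail" contains "ails"? Yes
Is rotation = Yes


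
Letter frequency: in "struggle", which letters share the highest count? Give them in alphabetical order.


Word: "struggle"
Letter counts:
  'e': 1
  'g': 2
  'l': 1
  'r': 1
  's': 1
  't': 1
  'u': 1
Maximum count = 2
Most frequent = 'g' (2 times each)


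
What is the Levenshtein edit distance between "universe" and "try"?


Word 1: "universe" (length 8)
Word 2: "try" (length 3)
One optimal edit sequence (insert/delete/substitute each cost 1):
  1. delete 'u'  (+1)
  2. delete 'n'  (+1)
  3. delete 'i'  (+1)
  4. delete 'v'  (+1)
  5. substitute 'e' -> 't'  (+1)
  6. keep 'r'
  7. delete 's'  (+1)
  8. substitute 'e' -> 'y'  (+1)
Total edit operations: 7
Edit distance = 7


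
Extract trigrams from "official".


Word: "official" (length 8)
Number of trigrams = 8 - 3 + 1 = 6
  Position 0: "off"
  Position 1: "ffi"
  Position 2: "fic"
  Position 3: "ici"
  Position 4: "cia"
  Position 5: "ial"
Trigrams = "off", "ffi", "fic", "ici", "cia", "ial"


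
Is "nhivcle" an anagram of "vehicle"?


Word 1: "vehicle" → sorted: ceehilv
Word 2: "nhivcle" → sorted: cehilnv
Same letters? ceehilv != cehilnv
Anagram = No


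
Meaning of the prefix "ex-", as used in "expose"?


Prefix: ex-
As in: expose -> ex- + pose
Meaning = out / former


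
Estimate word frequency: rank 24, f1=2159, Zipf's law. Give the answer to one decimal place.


Zipf's law: f(r) = f(1) / r
f(1) = 2159
f(24) = 2159 / 24
= 90.0 occurrences


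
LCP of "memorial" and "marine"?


Word 1: "memorial"
Word 2: "marine"
Comparing from start:
  Pos 0: 'm' == 'm'
  Pos 1: 'e' != 'a' (stop)
LCP = "m" (length 1)


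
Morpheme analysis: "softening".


Word: "softening"
Morphemes: soft | -en | -ing
Each morpheme carries meaning
= 3 morphemes


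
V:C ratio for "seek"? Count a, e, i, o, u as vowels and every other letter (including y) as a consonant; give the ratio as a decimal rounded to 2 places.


Word: "seek"
Vowels (a,e,i,o,u): 2
Consonants: 2
Ratio = 2/2
= 1.00


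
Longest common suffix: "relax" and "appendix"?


Word 1: "relax"
Word 2: "appendix"
Comparing from end:
  Pos -1: 'x' == 'x'
  Pos -2: 'a' != 'i' (stop)
LCS = "x" (length 1)


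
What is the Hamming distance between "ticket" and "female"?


Comparing character by character (same length = 6):
  Pos 0: 't' vs 'f' !=
  Pos 1: 'i' vs 'e' !=
  Pos 2: 'c' vs 'm' !=
  Pos 3: 'k' vs 'a' !=
  Pos 4: 'e' vs 'l' !=
  Pos 5: 't' vs 'e' !=
Hamming distance = 6


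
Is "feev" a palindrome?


Word: "feev"
Reversed: "veef"
Forward == Backward? feev != veef
Palindrome = No


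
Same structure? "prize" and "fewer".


Pattern of "prize": [0, 1, 2, 3, 4]
Pattern of "fewer": [0, 1, 2, 1, 3]
Patterns do not match
Same pattern = No


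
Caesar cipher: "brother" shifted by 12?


Word: "brother"
Shift: 12
Each letter → (letter + shift) mod 26:
  'b' (1) + 12 = 13 → 'n'
  'r' (17) + 12 = 3 → 'd'
  'o' (14) + 12 = 0 → 'a'
  't' (19) + 12 = 5 → 'f'
  'h' (7) + 12 = 19 → 't'
  'e' (4) + 12 = 16 → 'q'
  'r' (17) + 12 = 3 → 'd'
Result = "ndaftqd"


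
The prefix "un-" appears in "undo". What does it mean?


Prefix: un-
Example: undo = un- + do
Meaning = not / reverse


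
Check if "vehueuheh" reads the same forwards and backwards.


Word: "vehueuheh"
Reversed: "hehueuhev"
Forward == Backward? vehueuheh != hehueuhev
Palindrome = No


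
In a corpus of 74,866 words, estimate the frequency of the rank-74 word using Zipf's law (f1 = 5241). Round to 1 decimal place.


Zipf's law: f(r) = f(1) / r
f(1) = 5241
f(74) = 5241 / 74
= 70.8 occurrences


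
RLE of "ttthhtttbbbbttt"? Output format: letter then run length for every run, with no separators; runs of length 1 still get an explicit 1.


String: "ttthhtttbbbbttt"
Scanning for consecutive runs:
  't' x 3
  'h' x 2
  't' x 3
  'b' x 4
  't' x 3
RLE = "t3h2t3b4t3"


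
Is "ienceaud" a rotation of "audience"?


Word: "audience", Candidate: "ienceaud"
Method: check if candidate is substring of word+word
"audienceaudience" contains "ienceaud"? Yes
Is rotation = Yes


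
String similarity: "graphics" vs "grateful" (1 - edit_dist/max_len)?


Word 1: "graphics" (length 8)
Word 2: "grateful" (length 8)
One optimal edit sequence:
  1. keep 'g'
  2. keep 'r'
  3. keep 'a'
  4. substitute 'p' -> 't'  (+1)
  5. substitute 'h' -> 'e'  (+1)
  6. substitute 'i' -> 'f'  (+1)
  7. substitute 'c' -> 'u'  (+1)
  8. substitute 's' -> 'l'  (+1)
Edit distance = 5
Max length = max(8, 8) = 8
Similarity = 1 - 5/8
= 0.3750


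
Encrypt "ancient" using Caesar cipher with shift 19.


Word: "ancient"
Shift: 19
Each letter → (letter + shift) mod 26:
  'a' (0) + 19 = 19 → 't'
  'n' (13) + 19 = 6 → 'g'
  'c' (2) + 19 = 21 → 'v'
  'i' (8) + 19 = 1 → 'b'
  'e' (4) + 19 = 23 → 'x'
  'n' (13) + 19 = 6 → 'g'
  't' (19) + 19 = 12 → 'm'
Result = "tgvbxgm"


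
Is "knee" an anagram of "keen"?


Word 1: "keen" → sorted: eekn
Word 2: "knee" → sorted: eekn
Same letters? eekn == eekn
Anagram = Yes


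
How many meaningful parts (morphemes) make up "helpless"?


Word: "helpless"
Morphemes: help | -less
Each morpheme carries meaning
= 2 morphemes


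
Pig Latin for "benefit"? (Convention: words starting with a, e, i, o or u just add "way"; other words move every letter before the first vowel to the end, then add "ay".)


Word: "benefit"
Starts with consonant(s) → move to end, add 'ay'
Consonant cluster: "b"
Pig Latin = "enefitbay"


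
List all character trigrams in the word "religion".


Word: "religion" (length 8)
Number of trigrams = 8 - 3 + 1 = 6
  Position 0: "rel"
  Position 1: "eli"
  Position 2: "lig"
  Position 3: "igi"
  Position 4: "gio"
  Position 5: "ion"
Trigrams = "rel", "eli", "lig", "igi", "gio", "ion"


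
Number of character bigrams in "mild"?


Word: "mild" (length 4)
Number of 2-grams = length - 2 + 1 = 4 - 2 + 1
= 3


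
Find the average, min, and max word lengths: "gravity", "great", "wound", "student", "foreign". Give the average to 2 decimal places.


Lengths: "gravity"=7, "great"=5, "wound"=5, "student"=7, "foreign"=7
Sum = 31, Count = 5
Average = 31/5 = 6.20
= avg=6.20, min=5, max=7


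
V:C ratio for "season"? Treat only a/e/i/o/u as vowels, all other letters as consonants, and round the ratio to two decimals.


Word: "season"
Vowels (a,e,i,o,u): 3
Consonants: 3
Ratio = 3/3
= 1.00


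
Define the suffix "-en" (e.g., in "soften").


Suffix: -en
Example: soften (soft + -en)
Meaning = to make / become


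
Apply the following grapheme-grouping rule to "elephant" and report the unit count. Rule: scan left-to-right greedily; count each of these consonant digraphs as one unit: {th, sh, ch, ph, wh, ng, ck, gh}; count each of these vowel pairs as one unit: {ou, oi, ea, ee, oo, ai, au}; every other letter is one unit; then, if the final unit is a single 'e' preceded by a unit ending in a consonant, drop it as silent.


Word: "elephant" (8 letters)
Left-to-right scan:
  1. 'e' (letter)
  2. 'l' (letter)
  3. 'e' (letter)
  4. 'ph' (digraph)
  5. 'a' (letter)
  6. 'n' (letter)
  7. 't' (letter)
Units from scan: 7
Sound units = 7 units


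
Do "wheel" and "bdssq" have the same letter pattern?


Pattern of "wheel": [0, 1, 2, 2, 3]
Pattern of "bdssq": [0, 1, 2, 2, 3]
Patterns match
Same pattern = Yes


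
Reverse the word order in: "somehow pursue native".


Original: "somehow pursue native"
Words (1..n): somehow | pursue | native
Reversed (n..1): native | pursue | somehow
Result = "native pursue somehow"


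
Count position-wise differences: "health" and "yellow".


Comparing character by character (same length = 6):
  Pos 0: 'h' vs 'y' !=
  Pos 1: 'e' vs 'e' =
  Pos 2: 'a' vs 'l' !=
  Pos 3: 'l' vs 'l' =
  Pos 4: 't' vs 'o' !=
  Pos 5: 'h' vs 'w' !=
Hamming distance = 4


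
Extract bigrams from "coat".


Word: "coat" (length 4)
Number of bigrams = 4 - 2 + 1 = 3
  Position 0: "co"
  Position 1: "oa"
  Position 2: "at"
Bigrams = "co", "oa", "at"


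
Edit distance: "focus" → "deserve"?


Word 1: "focus" (length 5)
Word 2: "deserve" (length 7)
One optimal edit sequence (insert/delete/substitute each cost 1):
  1. insert 'd'  (+1)
  2. insert 'e'  (+1)
  3. substitute 'f' -> 's'  (+1)
  4. substitute 'o' -> 'e'  (+1)
  5. substitute 'c' -> 'r'  (+1)
  6. substitute 'u' -> 'v'  (+1)
  7. substitute 's' -> 'e'  (+1)
Total edit operations: 7
Edit distance = 7


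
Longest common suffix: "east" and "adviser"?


Word 1: "east"
Word 2: "adviser"
Comparing from end:
  Pos -1: 't' != 'r' (stop)
LCS = "" (length 0)


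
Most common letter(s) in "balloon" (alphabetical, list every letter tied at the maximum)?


Word: "balloon"
Letter counts:
  'a': 1
  'b': 1
  'l': 2
  'n': 1
  'o': 2
Maximum count = 2
Most frequent = 'l', 'o' (2 times each)


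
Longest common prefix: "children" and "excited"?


Word 1: "children"
Word 2: "excited"
Comparing from start:
  Pos 0: 'c' != 'e' (stop)
LCP = "" (length 0)


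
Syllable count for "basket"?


Word: "basket"
Syllable breakdown: bas-ket
Counting: 2 parts
= 2 syllables


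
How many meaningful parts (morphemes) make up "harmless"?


Word: "harmless"
Morphemes: harm | -less
Each morpheme carries meaning
= 2 morphemes


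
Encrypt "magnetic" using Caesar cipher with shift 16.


Word: "magnetic"
Shift: 16
Each letter → (letter + shift) mod 26:
  'm' (12) + 16 = 2 → 'c'
  'a' (0) + 16 = 16 → 'q'
  'g' (6) + 16 = 22 → 'w'
  'n' (13) + 16 = 3 → 'd'
  'e' (4) + 16 = 20 → 'u'
  't' (19) + 16 = 9 → 'j'
  'i' (8) + 16 = 24 → 'y'
  'c' (2) + 16 = 18 → 's'
Result = "cqwdujys"


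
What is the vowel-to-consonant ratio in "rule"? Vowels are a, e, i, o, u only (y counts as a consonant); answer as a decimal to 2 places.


Word: "rule"
Vowels (a,e,i,o,u): 2
Consonants: 2
Ratio = 2/2
= 1.00


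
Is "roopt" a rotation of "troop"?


Word: "troop", Candidate: "roopt"
Method: check if candidate is substring of word+word
"trooptroop" contains "roopt"? Yes
Is rotation = Yes


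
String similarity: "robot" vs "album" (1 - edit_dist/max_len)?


Word 1: "robot" (length 5)
Word 2: "album" (length 5)
One optimal edit sequence:
  1. substitute 'r' -> 'a'  (+1)
  2. substitute 'o' -> 'l'  (+1)
  3. keep 'b'
  4. substitute 'o' -> 'u'  (+1)
  5. substitute 't' -> 'm'  (+1)
Edit distance = 4
Max length = max(5, 5) = 5
Similarity = 1 - 4/5
= 0.2000


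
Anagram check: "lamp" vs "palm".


Word 1: "lamp" → sorted: almp
Word 2: "palm" → sorted: almp
Same letters? almp == almp
Anagram = Yes


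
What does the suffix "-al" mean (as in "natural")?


Suffix: -al
Example: natural (nature + -al, with a spelling change)
Meaning = relating to


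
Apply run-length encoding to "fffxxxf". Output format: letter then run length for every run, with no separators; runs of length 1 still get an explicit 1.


String: "fffxxxf"
Scanning for consecutive runs:
  'f' x 3
  'x' x 3
  'f' x 1
RLE = "f3x3f1"


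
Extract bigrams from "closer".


Word: "closer" (length 6)
Number of bigrams = 6 - 2 + 1 = 5
  Position 0: "cl"
  Position 1: "lo"
  Position 2: "os"
  Position 3: "se"
  Position 4: "er"
Bigrams = "cl", "lo", "os", "se", "er"


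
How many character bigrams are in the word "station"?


Word: "station" (length 7)
Number of 2-grams = length - 2 + 1 = 7 - 2 + 1
= 6


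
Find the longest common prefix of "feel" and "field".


Word 1: "feel"
Word 2: "field"
Comparing from start:
  Pos 0: 'f' == 'f'
  Pos 1: 'e' != 'i' (stop)
LCP = "f" (length 1)


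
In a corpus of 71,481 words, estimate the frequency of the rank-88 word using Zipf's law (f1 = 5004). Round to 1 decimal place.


Zipf's law: f(r) = f(1) / r
f(1) = 5004
f(88) = 5004 / 88
= 56.9 occurrences


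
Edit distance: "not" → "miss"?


Word 1: "not" (length 3)
Word 2: "miss" (length 4)
One optimal edit sequence (insert/delete/substitute each cost 1):
  1. insert 'm'  (+1)
  2. substitute 'n' -> 'i'  (+1)
  3. substitute 'o' -> 's'  (+1)
  4. substitute 't' -> 's'  (+1)
Total edit operations: 4
Edit distance = 4


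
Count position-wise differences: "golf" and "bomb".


Comparing character by character (same length = 4):
  Pos 0: 'g' vs 'b' !=
  Pos 1: 'o' vs 'o' =
  Pos 2: 'l' vs 'm' !=
  Pos 3: 'f' vs 'b' !=
Hamming distance = 3


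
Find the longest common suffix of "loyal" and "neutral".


Word 1: "loyal"
Word 2: "neutral"
Comparing from end:
  Pos -1: 'l' == 'l'
  Pos -2: 'a' == 'a'
  Pos -3: 'y' != 'r' (stop)
LCS = "al" (length 2)


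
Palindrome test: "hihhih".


Word: "hihhih"
Reversed: "hihhih"
Forward == Backward? hihhih == hihhih
Palindrome = Yes


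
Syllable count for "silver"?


Word: "silver"
Syllable breakdown: sil · ver
Counting: 2 parts
= 2 syllables


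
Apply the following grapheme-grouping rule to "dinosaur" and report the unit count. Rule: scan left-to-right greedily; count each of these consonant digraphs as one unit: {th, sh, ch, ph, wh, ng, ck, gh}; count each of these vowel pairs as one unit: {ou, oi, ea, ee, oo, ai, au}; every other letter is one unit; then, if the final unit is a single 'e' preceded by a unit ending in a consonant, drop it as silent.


Word: "dinosaur" (8 letters)
Left-to-right scan:
  1. 'd' (letter)
  2. 'i' (letter)
  3. 'n' (letter)
  4. 'o' (letter)
  5. 's' (letter)
  6. 'au' (vowel-pair)
  7. 'r' (letter)
Units from scan: 7
Sound units = 7 units


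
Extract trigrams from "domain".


Word: "domain" (length 6)
Number of trigrams = 6 - 3 + 1 = 4
  Position 0: "dom"
  Position 1: "oma"
  Position 2: "mai"
  Position 3: "ain"
Trigrams = "dom", "oma", "mai", "ain"


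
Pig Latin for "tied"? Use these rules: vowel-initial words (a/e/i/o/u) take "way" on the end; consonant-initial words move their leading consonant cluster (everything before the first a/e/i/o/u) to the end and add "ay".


Word: "tied"
Starts with consonant(s) → move to end, add 'ay'
Consonant cluster: "t"
Pig Latin = "iedtay"


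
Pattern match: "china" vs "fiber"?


Pattern of "china": [0, 1, 2, 3, 4]
Pattern of "fiber": [0, 1, 2, 3, 4]
Patterns match
Same pattern = Yes


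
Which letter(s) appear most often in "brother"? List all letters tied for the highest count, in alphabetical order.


Word: "brother"
Letter counts:
  'b': 1
  'e': 1
  'h': 1
  'o': 1
  'r': 2
  't': 1
Maximum count = 2
Most frequent = 'r' (2 times each)


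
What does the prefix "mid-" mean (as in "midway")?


Prefix: mid-
As in: midway -> mid- + way
Meaning = middle


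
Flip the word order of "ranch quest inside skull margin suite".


Original: "ranch quest inside skull margin suite"
Words (1..n): ranch | quest | inside | skull | margin | suite
Reversed (n..1): suite | margin | skull | inside | quest | ranch
Result = "suite margin skull inside quest ranch"


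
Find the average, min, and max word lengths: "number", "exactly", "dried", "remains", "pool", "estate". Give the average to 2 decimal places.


Lengths: "number"=6, "exactly"=7, "dried"=5, "remains"=7, "pool"=4, "estate"=6
Sum = 35, Count = 6
Average = 35/6 = 5.83
= avg=5.83, min=4, max=7


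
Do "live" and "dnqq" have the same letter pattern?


Pattern of "live": [0, 1, 2, 3]
Pattern of "dnqq": [0, 1, 2, 2]
Patterns do not match
Same pattern = No


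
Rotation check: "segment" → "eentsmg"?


Word: "segment", Candidate: "eentsmg"
Method: check if candidate is substring of word+word
"segmentsegment" contains "eentsmg"? No
Is rotation = No


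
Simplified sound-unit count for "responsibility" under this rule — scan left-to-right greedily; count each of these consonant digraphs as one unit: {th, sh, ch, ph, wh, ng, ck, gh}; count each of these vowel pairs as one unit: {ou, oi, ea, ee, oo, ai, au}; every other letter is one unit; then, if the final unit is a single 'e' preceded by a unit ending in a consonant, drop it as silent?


Word: "responsibility" (14 letters)
Left-to-right scan:
  [1] 'r' (letter)
  [2] 'e' (letter)
  [3] 's' (letter)
  [4] 'p' (letter)
  [5] 'o' (letter)
  [6] 'n' (letter)
  [7] 's' (letter)
  [8] 'i' (letter)
  [9] 'b' (letter)
  [10] 'i' (letter)
  [11] 'l' (letter)
  [12] 'i' (letter)
  [13] 't' (letter)
  [14] 'y' (letter)
Units from scan: 14
Sound units = 14 units


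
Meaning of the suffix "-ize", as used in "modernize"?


Suffix: -ize
As in: modernize -> modern + -ize
Meaning = to make


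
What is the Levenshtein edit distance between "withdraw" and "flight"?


Word 1: "withdraw" (length 8)
Word 2: "flight" (length 6)
One optimal edit sequence (insert/delete/substitute each cost 1):
  1. insert 'f'  (+1)
  2. substitute 'w' -> 'l'  (+1)
  3. keep 'i'
  4. substitute 't' -> 'g'  (+1)
  5. keep 'h'
  6. delete 'd'  (+1)
  7. delete 'r'  (+1)
  8. delete 'a'  (+1)
  9. substitute 'w' -> 't'  (+1)
Total edit operations: 7
Edit distance = 7


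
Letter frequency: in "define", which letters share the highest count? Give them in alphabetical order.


Word: "define"
Letter counts:
  'd': 1
  'e': 2
  'f': 1
  'i': 1
  'n': 1
Maximum count = 2
Most frequent = 'e' (2 times each)


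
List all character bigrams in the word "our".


Word: "our" (length 3)
Number of bigrams = 3 - 2 + 1 = 2
  Position 0: "ou"
  Position 1: "ur"
Bigrams = "ou", "ur"


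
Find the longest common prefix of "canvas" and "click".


Word 1: "canvas"
Word 2: "click"
Comparing from start:
  Pos 0: 'c' == 'c'
  Pos 1: 'a' != 'l' (stop)
LCP = "c" (length 1)


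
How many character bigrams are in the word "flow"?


Word: "flow" (length 4)
Number of 2-grams = length - 2 + 1 = 4 - 2 + 1
= 3


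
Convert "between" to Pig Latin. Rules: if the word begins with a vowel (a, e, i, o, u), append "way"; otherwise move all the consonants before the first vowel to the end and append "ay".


Word: "between"
Starts with consonant(s) → move to end, add 'ay'
Consonant cluster: "b"
Pig Latin = "etweenbay"


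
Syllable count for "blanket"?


Word: "blanket"
Syllable breakdown: blan / ket
Counting: 2 parts
= 2 syllables


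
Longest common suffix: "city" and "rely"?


Word 1: "city"
Word 2: "rely"
Comparing from end:
  Pos -1: 'y' == 'y'
  Pos -2: 't' != 'l' (stop)
LCS = "y" (length 1)


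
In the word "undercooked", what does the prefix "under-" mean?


Prefix: under-
Example: undercooked = under- + cooked
Meaning = insufficient


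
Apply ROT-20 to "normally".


Word: "normally"
Shift: 20
Each letter → (letter + shift) mod 26:
  'n' (13) + 20 = 7 → 'h'
  'o' (14) + 20 = 8 → 'i'
  'r' (17) + 20 = 11 → 'l'
  'm' (12) + 20 = 6 → 'g'
  'a' (0) + 20 = 20 → 'u'
  'l' (11) + 20 = 5 → 'f'
  'l' (11) + 20 = 5 → 'f'
  'y' (24) + 20 = 18 → 's'
Result = "hilguffs"


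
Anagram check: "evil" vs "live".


Word 1: "evil" → sorted: eilv
Word 2: "live" → sorted: eilv
Same letters? eilv == eilv
Anagram = Yes


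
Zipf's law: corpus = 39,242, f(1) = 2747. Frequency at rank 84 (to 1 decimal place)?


Zipf's law: f(r) = f(1) / r
f(1) = 2747
f(84) = 2747 / 84
= 32.7 occurrences


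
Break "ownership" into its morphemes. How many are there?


Word: "ownership"
Morphemes: own / -er / -ship
Each morpheme carries meaning
= 3 morphemes


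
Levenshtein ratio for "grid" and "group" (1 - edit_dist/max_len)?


Word 1: "grid" (length 4)
Word 2: "group" (length 5)
One optimal edit sequence:
  1. keep 'g'
  2. keep 'r'
  3. insert 'o'  (+1)
  4. substitute 'i' -> 'u'  (+1)
  5. substitute 'd' -> 'p'  (+1)
Edit distance = 3
Max length = max(4, 5) = 5
Similarity = 1 - 3/5
= 0.4000


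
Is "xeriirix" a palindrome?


Word: "xeriirix"
Reversed: "xiriirex"
Forward == Backward? xeriirix != xiriirex
Palindrome = No


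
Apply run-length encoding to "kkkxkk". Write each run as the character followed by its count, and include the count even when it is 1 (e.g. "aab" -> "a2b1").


String: "kkkxkk"
Scanning for consecutive runs:
  'k' x 3
  'x' x 1
  'k' x 2
RLE = "k3x1k2"


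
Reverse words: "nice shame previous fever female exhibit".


Original: "nice shame previous fever female exhibit"
Words (1..n): nice | shame | previous | fever | female | exhibit
Reversed (n..1): exhibit | female | fever | previous | shame | nice
Result = "exhibit female fever previous shame nice"


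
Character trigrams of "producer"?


Word: "producer" (length 8)
Number of trigrams = 8 - 3 + 1 = 6
  Position 0: "pro"
  Position 1: "rod"
  Position 2: "odu"
  Position 3: "duc"
  Position 4: "uce"
  Position 5: "cer"
Trigrams = "pro", "rod", "odu", "duc", "uce", "cer"


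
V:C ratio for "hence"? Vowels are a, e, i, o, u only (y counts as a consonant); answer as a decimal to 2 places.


Word: "hence"
Vowels (a,e,i,o,u): 2
Consonants: 3
Ratio = 2/3
= 0.67


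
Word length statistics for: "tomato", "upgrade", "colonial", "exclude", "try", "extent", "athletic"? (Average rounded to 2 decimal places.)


Lengths: "tomato"=6, "upgrade"=7, "colonial"=8, "exclude"=7, "try"=3, "extent"=6, "athletic"=8
Sum = 45, Count = 7
Average = 45/7 = 6.43
= avg=6.43, min=3, max=8


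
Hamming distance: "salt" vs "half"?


Comparing character by character (same length = 4):
  Pos 0: 's' vs 'h' !=
  Pos 1: 'a' vs 'a' =
  Pos 2: 'l' vs 'l' =
  Pos 3: 't' vs 'f' !=
Hamming distance = 2


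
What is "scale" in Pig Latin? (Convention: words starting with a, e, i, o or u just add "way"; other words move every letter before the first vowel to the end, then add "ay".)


Word: "scale"
Starts with consonant(s) → move to end, add 'ay'
Consonant cluster: "sc"
Pig Latin = "alescay"


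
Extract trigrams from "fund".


Word: "fund" (length 4)
Number of trigrams = 4 - 3 + 1 = 2
  Position 0: "fun"
  Position 1: "und"
Trigrams = "fun", "und"


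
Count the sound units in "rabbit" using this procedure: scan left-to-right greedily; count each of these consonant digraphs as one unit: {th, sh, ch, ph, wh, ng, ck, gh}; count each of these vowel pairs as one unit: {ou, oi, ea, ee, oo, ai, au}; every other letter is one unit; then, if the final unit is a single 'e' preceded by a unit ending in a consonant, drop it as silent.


Word: "rabbit" (6 letters)
Left-to-right scan:
  [1] 'r' (letter)
  [2] 'a' (letter)
  [3] 'b' (letter)
  [4] 'b' (letter)
  [5] 'i' (letter)
  [6] 't' (letter)
Units from scan: 6
Sound units = 6 units


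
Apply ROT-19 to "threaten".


Word: "threaten"
Shift: 19
Each letter → (letter + shift) mod 26:
  't' (19) + 19 = 12 → 'm'
  'h' (7) + 19 = 0 → 'a'
  'r' (17) + 19 = 10 → 'k'
  'e' (4) + 19 = 23 → 'x'
  'a' (0) + 19 = 19 → 't'
  't' (19) + 19 = 12 → 'm'
  'e' (4) + 19 = 23 → 'x'
  'n' (13) + 19 = 6 → 'g'
Result = "makxtmxg"
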